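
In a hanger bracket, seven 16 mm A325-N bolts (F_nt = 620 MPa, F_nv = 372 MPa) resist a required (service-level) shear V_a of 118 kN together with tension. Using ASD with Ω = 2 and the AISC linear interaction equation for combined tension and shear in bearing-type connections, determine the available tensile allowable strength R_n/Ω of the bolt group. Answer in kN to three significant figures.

371 kN

A_b = π·16²/4 = 201.1 mm²; f_rv = 118 × 1000 / (7 × 201.1) = 83.84 MPa.
F'_nt = 1.3 F_nt − (Ω F_nt / F_nv) f_rv = 1.3·620 − (2·620/372)·83.84 = 526.5 MPa, capped at F_nt → F'_nt = 526.5 MPa.
R_n = F'_nt · A_b · n = 526.5 × 201.1 × 7 / 1000 = 741.1 kN.
Allowable strength R_n/Ω = 741.1 / 2 = 371 kN.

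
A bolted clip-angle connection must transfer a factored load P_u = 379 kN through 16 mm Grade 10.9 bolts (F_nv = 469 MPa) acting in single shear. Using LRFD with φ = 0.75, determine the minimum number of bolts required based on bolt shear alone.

A_b = π·16²/4 = 201.1 mm².
Per-bolt design strength φR_n = 0.75 × 469 × 201.1 × 1 / 1000 = 70.72 kN.
n ≥ 379 / 70.72 = 5.359 → use 6 bolts.

6 bolts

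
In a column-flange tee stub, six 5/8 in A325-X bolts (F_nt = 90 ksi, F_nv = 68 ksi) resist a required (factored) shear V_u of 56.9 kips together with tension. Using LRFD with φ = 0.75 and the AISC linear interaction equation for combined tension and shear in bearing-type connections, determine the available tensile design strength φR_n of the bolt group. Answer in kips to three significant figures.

A_b = π·0.625²/4 = 0.3068 in²; f_rv = 56.9 / (6 × 0.3068) = 30.91 ksi.
F'_nt = 1.3 F_nt − (F_nt / φF_nv) f_rv = 1.3·90 − (90/(0.75·68))·30.91 = 62.45 ksi, capped at F_nt → F'_nt = 62.45 ksi.
R_n = F'_nt · A_b · n = 62.45 × 0.3068 × 6 = 115 kips.
Design strength φR_n = 0.75 × 115 = 86.2 kips.

86.2 kips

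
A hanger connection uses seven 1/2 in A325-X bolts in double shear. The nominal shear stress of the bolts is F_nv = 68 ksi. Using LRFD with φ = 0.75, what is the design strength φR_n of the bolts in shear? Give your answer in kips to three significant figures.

A_b = π × 0.5² / 4 = 0.1963 in².
R_n = F_nv · A_b · n · n_s = 68 × 0.1963 × 7 × 2 = 186.9 kips.
Design strength φR_n = 0.75 × 186.9 = 140 kips.

140 kips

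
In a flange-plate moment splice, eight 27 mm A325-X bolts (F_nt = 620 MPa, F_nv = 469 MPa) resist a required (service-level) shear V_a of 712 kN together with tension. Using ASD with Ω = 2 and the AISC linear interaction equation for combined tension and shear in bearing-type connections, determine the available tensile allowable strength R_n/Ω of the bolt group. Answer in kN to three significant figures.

905 kN

A_b = π·27²/4 = 572.6 mm²; f_rv = 712 × 1000 / (8 × 572.6) = 155.4 MPa.
F'_nt = 1.3 F_nt − (Ω F_nt / F_nv) f_rv = 1.3·620 − (2·620/469)·155.4 = 395 MPa, capped at F_nt → F'_nt = 395 MPa.
R_n = F'_nt · A_b · n = 395 × 572.6 × 8 / 1000 = 1809 kN.
Allowable strength R_n/Ω = 1809 / 2 = 905 kN.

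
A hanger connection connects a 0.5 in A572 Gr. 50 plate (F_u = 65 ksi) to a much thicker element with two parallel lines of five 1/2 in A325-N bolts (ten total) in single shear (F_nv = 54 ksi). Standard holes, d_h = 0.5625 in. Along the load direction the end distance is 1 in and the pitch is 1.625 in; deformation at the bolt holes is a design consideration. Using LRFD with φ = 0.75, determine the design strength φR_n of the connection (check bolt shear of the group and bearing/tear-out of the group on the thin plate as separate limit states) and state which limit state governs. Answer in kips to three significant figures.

79.5 kips (bolt shear governs)

Bolt shear: A_b = π·0.5²/4 = 0.1963 in²; R_n = 54 × 0.1963 × 10 × 1 = 106 kips → 0.75 × 106 = 79.5 kips.
Bearing (1.2 l_c t F_u ≤ 2.4 d t F_u): upper limit = 2.4·0.5·0.5·65 = 39 kips.
  Edge l_c = 1 − 0.5625/2 = 0.7188 → r_n = 28.03 kips; interior l_c = 1.625 − 0.5625 = 1.062 → r_n = 39 kips.
  R_n,bearing = 2·28.03 + 8·39 = 368.1 kips → 0.75 × 368.1 = 276 kips.
Bolt shear governs: 79.5 kips.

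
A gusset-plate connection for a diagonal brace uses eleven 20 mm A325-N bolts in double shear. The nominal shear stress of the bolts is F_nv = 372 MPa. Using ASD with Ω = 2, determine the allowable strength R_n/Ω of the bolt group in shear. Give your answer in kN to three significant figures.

A_b = π × 20² / 4 = 314.2 mm².
R_n = F_nv · A_b · n · n_s = 372 × 314.2 × 11 × 2 / 1000 = 2571 kN.
Allowable strength R_n/Ω = 2571 / 2 = 1290 kN.

1290 kN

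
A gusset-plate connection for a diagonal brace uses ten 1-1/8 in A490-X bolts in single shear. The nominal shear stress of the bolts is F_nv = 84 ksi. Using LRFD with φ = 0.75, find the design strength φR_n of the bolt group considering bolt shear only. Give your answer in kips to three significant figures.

A_b = π × 1.125² / 4 = 0.994 in².
R_n = F_nv · A_b · n · n_s = 84 × 0.994 × 10 × 1 = 835 kips.
Design strength φR_n = 0.75 × 835 = 626 kips.

626 kips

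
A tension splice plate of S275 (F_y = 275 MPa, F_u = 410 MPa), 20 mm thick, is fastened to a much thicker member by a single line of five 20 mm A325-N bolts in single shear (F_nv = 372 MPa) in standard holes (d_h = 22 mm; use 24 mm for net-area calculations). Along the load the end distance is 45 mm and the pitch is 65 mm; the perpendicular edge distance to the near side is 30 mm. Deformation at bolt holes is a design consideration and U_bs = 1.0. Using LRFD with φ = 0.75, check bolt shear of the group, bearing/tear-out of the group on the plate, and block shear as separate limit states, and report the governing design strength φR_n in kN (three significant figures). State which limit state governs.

438 kN (bolt shear governs)

Bolt shear: A_b = π·20²/4 = 314.2 mm²; R_n = 372 × 314.2 × 5 × 1 / 1000 = 584.3 kN → 0.75 × 584.3 = 438 kN.
Bearing: edge l_c = 34, r_n = 334.6 kN; interior l_c = 43, r_n = 393.6 kN; R_n = 334.6 + 4·393.6 = 1909 kN → 1430 kN.
Block shear: A_gv = 6100, A_nv = 3940, A_nt = 360 mm²; R_n = min(0.6F_uA_nv, 0.6F_yA_gv) + U_bs·F_u·A_nt = 1117 kN → 838 kN.
Bolt shear governs: 438 kN.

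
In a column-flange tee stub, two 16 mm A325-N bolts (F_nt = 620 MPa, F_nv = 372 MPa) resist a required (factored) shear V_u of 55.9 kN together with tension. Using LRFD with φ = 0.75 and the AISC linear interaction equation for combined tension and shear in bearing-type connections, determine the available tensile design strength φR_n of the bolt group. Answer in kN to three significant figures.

150 kN

A_b = π·16²/4 = 201.1 mm²; f_rv = 55.9 × 1000 / (2 × 201.1) = 139 MPa.
F'_nt = 1.3 F_nt − (F_nt / φF_nv) f_rv = 1.3·620 − (620/(0.75·372))·139 = 497.1 MPa, capped at F_nt → F'_nt = 497.1 MPa.
R_n = F'_nt · A_b · n = 497.1 × 201.1 × 2 / 1000 = 199.9 kN.
Design strength φR_n = 0.75 × 199.9 = 150 kN.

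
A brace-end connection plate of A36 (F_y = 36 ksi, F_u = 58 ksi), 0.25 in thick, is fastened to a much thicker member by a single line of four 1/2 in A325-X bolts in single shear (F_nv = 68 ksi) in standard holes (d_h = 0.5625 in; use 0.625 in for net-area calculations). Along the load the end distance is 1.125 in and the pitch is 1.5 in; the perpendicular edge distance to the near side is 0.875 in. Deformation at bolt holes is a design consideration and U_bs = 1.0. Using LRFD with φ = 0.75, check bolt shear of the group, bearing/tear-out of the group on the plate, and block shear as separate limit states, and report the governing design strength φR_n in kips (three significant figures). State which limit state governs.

Bolt shear: A_b = π·0.5²/4 = 0.1963 in²; R_n = 68 × 0.1963 × 4 × 1 = 53.41 kips → 0.75 × 53.41 = 40.1 kips.
Bearing: edge l_c = 0.8438, r_n = 14.68 kips; interior l_c = 0.9375, r_n = 16.31 kips; R_n = 14.68 + 3·16.31 = 63.62 kips → 47.7 kips.
Block shear: A_gv = 1.406, A_nv = 0.8594, A_nt = 0.1406 in²; R_n = min(0.6F_uA_nv, 0.6F_yA_gv) + U_bs·F_u·A_nt = 38.06 kips → 28.5 kips.
Block shear governs: 28.5 kips.

28.5 kips (block shear governs)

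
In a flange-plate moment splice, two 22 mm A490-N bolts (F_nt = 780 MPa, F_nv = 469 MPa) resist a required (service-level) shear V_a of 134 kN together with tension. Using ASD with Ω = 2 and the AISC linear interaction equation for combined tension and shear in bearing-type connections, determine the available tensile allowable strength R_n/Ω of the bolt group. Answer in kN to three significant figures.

A_b = π·22²/4 = 380.1 mm²; f_rv = 134 × 1000 / (2 × 380.1) = 176.3 MPa.
F'_nt = 1.3 F_nt − (Ω F_nt / F_nv) f_rv = 1.3·780 − (2·780/469)·176.3 = 427.7 MPa, capped at F_nt → F'_nt = 427.7 MPa.
R_n = F'_nt · A_b · n = 427.7 × 380.1 × 2 / 1000 = 325.2 kN.
Allowable strength R_n/Ω = 325.2 / 2 = 163 kN.

163 kN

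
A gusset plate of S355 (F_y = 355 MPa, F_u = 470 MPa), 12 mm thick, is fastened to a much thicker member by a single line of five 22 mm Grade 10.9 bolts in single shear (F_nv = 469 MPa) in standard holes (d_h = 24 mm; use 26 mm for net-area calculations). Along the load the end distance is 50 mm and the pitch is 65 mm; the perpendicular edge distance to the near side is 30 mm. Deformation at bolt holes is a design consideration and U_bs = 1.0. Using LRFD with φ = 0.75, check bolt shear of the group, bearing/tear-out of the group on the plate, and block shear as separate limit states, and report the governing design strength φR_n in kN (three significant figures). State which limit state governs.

562 kN (block shear governs)

Bolt shear: A_b = π·22²/4 = 380.1 mm²; R_n = 469 × 380.1 × 5 × 1 / 1000 = 891.4 kN → 0.75 × 891.4 = 669 kN.
Bearing: edge l_c = 38, r_n = 257.2 kN; interior l_c = 41, r_n = 277.5 kN; R_n = 257.2 + 4·277.5 = 1367 kN → 1030 kN.
Block shear: A_gv = 3720, A_nv = 2316, A_nt = 204 mm²; R_n = min(0.6F_uA_nv, 0.6F_yA_gv) + U_bs·F_u·A_nt = 749 kN → 562 kN.
Block shear governs: 562 kN.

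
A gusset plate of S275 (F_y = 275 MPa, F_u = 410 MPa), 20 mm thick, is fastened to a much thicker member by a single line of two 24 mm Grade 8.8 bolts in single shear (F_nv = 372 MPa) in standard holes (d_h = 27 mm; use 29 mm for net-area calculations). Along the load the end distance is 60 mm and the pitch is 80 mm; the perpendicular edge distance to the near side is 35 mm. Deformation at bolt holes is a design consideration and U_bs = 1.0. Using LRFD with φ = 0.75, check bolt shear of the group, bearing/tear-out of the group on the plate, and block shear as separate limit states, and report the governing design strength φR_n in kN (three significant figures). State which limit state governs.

252 kN (bolt shear governs)

Bolt shear: A_b = π·24²/4 = 452.4 mm²; R_n = 372 × 452.4 × 2 × 1 / 1000 = 336.6 kN → 0.75 × 336.6 = 252 kN.
Bearing: edge l_c = 46.5, r_n = 457.6 kN; interior l_c = 53, r_n = 472.3 kN; R_n = 457.6 + 1·472.3 = 929.9 kN → 697 kN.
Block shear: A_gv = 2800, A_nv = 1930, A_nt = 410 mm²; R_n = min(0.6F_uA_nv, 0.6F_yA_gv) + U_bs·F_u·A_nt = 630.1 kN → 473 kN.
Bolt shear governs: 252 kN.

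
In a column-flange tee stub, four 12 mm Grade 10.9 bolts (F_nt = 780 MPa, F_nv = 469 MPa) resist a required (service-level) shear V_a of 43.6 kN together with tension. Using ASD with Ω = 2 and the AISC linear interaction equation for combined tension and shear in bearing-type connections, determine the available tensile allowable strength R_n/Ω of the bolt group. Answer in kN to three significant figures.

157 kN

A_b = π·12²/4 = 113.1 mm²; f_rv = 43.6 × 1000 / (4 × 113.1) = 96.38 MPa.
F'_nt = 1.3 F_nt − (Ω F_nt / F_nv) f_rv = 1.3·780 − (2·780/469)·96.38 = 693.4 MPa, capped at F_nt → F'_nt = 693.4 MPa.
R_n = F'_nt · A_b · n = 693.4 × 113.1 × 4 / 1000 = 313.7 kN.
Allowable strength R_n/Ω = 313.7 / 2 = 157 kN.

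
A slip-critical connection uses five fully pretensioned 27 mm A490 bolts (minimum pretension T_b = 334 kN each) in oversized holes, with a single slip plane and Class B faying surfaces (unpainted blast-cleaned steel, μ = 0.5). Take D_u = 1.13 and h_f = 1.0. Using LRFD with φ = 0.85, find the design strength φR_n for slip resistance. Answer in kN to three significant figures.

802 kN

R_n = μ · D_u · h_f · T_b · n_s · n_b = 0.5 × 1.13 × 1.0 × 334 × 1 × 5 = 943.5 kN.
Design strength φR_n = 0.85 × 943.5 = 802 kN.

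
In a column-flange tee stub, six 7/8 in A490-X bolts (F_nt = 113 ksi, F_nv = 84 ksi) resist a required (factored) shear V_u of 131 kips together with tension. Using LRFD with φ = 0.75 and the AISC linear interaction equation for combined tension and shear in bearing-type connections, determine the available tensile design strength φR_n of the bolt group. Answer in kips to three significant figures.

221 kips

A_b = π·0.875²/4 = 0.6013 in²; f_rv = 131 / (6 × 0.6013) = 36.31 ksi.
F'_nt = 1.3 F_nt − (F_nt / φF_nv) f_rv = 1.3·113 − (113/(0.75·84))·36.31 = 81.77 ksi, capped at F_nt → F'_nt = 81.77 ksi.
R_n = F'_nt · A_b · n = 81.77 × 0.6013 × 6 = 295 kips.
Design strength φR_n = 0.75 × 295 = 221 kips.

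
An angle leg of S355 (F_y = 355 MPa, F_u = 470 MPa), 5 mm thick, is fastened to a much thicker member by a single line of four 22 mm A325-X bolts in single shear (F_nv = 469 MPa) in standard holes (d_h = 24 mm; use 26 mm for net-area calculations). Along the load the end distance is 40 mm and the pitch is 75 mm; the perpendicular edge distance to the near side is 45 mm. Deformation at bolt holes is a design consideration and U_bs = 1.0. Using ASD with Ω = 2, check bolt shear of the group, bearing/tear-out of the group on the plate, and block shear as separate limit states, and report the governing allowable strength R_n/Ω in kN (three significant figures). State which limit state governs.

160 kN (block shear governs)

Bolt shear: A_b = π·22²/4 = 380.1 mm²; R_n = 469 × 380.1 × 4 × 1 / 1000 = 713.1 kN → 713.1 / 2 = 357 kN.
Bearing: edge l_c = 28, r_n = 78.96 kN; interior l_c = 51, r_n = 124.1 kN; R_n = 78.96 + 3·124.1 = 451.2 kN → 226 kN.
Block shear: A_gv = 1325, A_nv = 870, A_nt = 160 mm²; R_n = min(0.6F_uA_nv, 0.6F_yA_gv) + U_bs·F_u·A_nt = 320.5 kN → 160 kN.
Block shear governs: 160 kN.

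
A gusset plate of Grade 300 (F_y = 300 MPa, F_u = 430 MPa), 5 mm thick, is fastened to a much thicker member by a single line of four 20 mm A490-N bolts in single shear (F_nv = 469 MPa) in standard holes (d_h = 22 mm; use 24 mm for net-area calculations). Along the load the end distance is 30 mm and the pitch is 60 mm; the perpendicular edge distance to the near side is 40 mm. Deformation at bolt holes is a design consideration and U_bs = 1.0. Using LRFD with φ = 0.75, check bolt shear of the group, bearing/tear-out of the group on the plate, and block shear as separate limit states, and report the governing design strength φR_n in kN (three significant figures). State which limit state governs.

167 kN (block shear governs)

Bolt shear: A_b = π·20²/4 = 314.2 mm²; R_n = 469 × 314.2 × 4 × 1 / 1000 = 589.4 kN → 0.75 × 589.4 = 442 kN.
Bearing: edge l_c = 19, r_n = 49.02 kN; interior l_c = 38, r_n = 98.04 kN; R_n = 49.02 + 3·98.04 = 343.1 kN → 257 kN.
Block shear: A_gv = 1050, A_nv = 630, A_nt = 140 mm²; R_n = min(0.6F_uA_nv, 0.6F_yA_gv) + U_bs·F_u·A_nt = 222.7 kN → 167 kN.
Block shear governs: 167 kN.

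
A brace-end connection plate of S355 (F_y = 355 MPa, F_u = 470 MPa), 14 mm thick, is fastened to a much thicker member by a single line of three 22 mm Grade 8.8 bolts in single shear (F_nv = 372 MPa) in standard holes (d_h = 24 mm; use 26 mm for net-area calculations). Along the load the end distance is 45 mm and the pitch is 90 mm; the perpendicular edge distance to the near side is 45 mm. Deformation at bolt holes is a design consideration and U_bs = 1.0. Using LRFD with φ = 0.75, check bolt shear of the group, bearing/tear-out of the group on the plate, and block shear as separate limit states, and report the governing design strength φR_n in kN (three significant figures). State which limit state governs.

318 kN (bolt shear governs)

Bolt shear: A_b = π·22²/4 = 380.1 mm²; R_n = 372 × 380.1 × 3 × 1 / 1000 = 424.2 kN → 0.75 × 424.2 = 318 kN.
Bearing: edge l_c = 33, r_n = 260.6 kN; interior l_c = 66, r_n = 347.4 kN; R_n = 260.6 + 2·347.4 = 955.4 kN → 717 kN.
Block shear: A_gv = 3150, A_nv = 2240, A_nt = 448 mm²; R_n = min(0.6F_uA_nv, 0.6F_yA_gv) + U_bs·F_u·A_nt = 842.2 kN → 632 kN.
Bolt shear governs: 318 kN.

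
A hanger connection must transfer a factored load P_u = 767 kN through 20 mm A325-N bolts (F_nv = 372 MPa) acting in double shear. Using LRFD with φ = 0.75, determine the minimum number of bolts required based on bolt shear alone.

A_b = π·20²/4 = 314.2 mm².
Per-bolt design strength φR_n = 0.75 × 372 × 314.2 × 2 / 1000 = 175.3 kN.
n ≥ 767 / 175.3 = 4.375 → use 5 bolts.

5 bolts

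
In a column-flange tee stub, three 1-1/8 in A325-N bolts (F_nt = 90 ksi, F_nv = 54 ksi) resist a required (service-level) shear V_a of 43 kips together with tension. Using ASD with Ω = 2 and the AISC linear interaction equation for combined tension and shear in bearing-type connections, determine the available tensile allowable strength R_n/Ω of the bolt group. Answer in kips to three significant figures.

A_b = π·1.125²/4 = 0.994 in²; f_rv = 43 / (3 × 0.994) = 14.42 ksi.
F'_nt = 1.3 F_nt − (Ω F_nt / F_nv) f_rv = 1.3·90 − (2·90/54)·14.42 = 68.93 ksi, capped at F_nt → F'_nt = 68.93 ksi.
R_n = F'_nt · A_b · n = 68.93 × 0.994 × 3 = 205.6 kips.
Allowable strength R_n/Ω = 205.6 / 2 = 103 kips.

103 kips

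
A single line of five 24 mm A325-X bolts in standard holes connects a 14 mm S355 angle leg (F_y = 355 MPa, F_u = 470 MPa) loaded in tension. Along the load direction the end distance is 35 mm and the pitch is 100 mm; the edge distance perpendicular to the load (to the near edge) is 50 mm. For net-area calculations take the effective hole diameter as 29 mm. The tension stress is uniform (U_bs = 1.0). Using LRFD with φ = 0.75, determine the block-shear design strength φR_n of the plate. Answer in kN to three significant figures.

Shear plane L_v = 35 + 4·100 = 435 mm; A_gv = 435 × 14 = 6090 mm².
A_nv = (435 − 4.5·29) × 14 = 4263 mm².
A_nt = (50 − 0.5·29) × 14 = 497 mm².
0.6 F_u A_nv = 1202 kN; 0.6 F_y A_gv = 1297 kN → shear rupture governs the shear term.
R_n = 1202 + 1.0 × 470 × 497 / 1000 = 1436 kN.
Design strength φR_n = 0.75 × 1436 = 1080 kN.

1080 kN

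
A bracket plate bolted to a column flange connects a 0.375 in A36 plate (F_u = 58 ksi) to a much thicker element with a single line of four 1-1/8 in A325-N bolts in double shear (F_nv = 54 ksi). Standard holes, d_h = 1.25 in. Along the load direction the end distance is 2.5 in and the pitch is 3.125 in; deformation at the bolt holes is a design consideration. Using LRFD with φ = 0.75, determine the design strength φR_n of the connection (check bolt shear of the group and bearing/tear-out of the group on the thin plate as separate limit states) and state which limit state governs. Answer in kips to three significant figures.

Bolt shear: A_b = π·1.125²/4 = 0.994 in²; R_n = 54 × 0.994 × 4 × 2 = 429.4 kips → 0.75 × 429.4 = 322 kips.
Bearing (1.2 l_c t F_u ≤ 2.4 d t F_u): upper limit = 2.4·1.125·0.375·58 = 58.72 kips.
  Edge l_c = 2.5 − 1.25/2 = 1.875 → r_n = 48.94 kips; interior l_c = 3.125 − 1.25 = 1.875 → r_n = 48.94 kips.
  R_n,bearing = 1·48.94 + 3·48.94 = 195.8 kips → 0.75 × 195.8 = 147 kips.
Bearing governs: 147 kips.

147 kips (bearing governs)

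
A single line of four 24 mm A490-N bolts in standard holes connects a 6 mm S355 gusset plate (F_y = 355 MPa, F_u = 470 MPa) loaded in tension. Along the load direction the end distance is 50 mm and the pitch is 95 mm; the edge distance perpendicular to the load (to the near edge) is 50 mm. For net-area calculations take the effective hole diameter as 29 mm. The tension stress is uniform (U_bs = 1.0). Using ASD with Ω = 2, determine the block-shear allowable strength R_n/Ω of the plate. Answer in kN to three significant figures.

Shear plane L_v = 50 + 3·95 = 335 mm; A_gv = 335 × 6 = 2010 mm².
A_nv = (335 − 3.5·29) × 6 = 1401 mm².
A_nt = (50 − 0.5·29) × 6 = 213 mm².
0.6 F_u A_nv = 395.1 kN; 0.6 F_y A_gv = 428.1 kN → shear rupture governs the shear term.
R_n = 395.1 + 1.0 × 470 × 213 / 1000 = 495.2 kN.
Allowable strength R_n/Ω = 495.2 / 2 = 248 kN.

248 kN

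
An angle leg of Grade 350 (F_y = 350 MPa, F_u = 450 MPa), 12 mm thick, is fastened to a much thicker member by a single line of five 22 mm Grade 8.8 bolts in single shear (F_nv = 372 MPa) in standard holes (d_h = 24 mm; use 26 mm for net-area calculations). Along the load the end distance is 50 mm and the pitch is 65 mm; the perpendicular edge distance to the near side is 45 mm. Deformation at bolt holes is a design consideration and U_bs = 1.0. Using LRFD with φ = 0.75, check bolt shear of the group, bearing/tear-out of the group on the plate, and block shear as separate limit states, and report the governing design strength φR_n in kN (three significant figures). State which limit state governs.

530 kN (bolt shear governs)

Bolt shear: A_b = π·22²/4 = 380.1 mm²; R_n = 372 × 380.1 × 5 × 1 / 1000 = 707 kN → 0.75 × 707 = 530 kN.
Bearing: edge l_c = 38, r_n = 246.2 kN; interior l_c = 41, r_n = 265.7 kN; R_n = 246.2 + 4·265.7 = 1309 kN → 982 kN.
Block shear: A_gv = 3720, A_nv = 2316, A_nt = 384 mm²; R_n = min(0.6F_uA_nv, 0.6F_yA_gv) + U_bs·F_u·A_nt = 798.1 kN → 599 kN.
Bolt shear governs: 530 kN.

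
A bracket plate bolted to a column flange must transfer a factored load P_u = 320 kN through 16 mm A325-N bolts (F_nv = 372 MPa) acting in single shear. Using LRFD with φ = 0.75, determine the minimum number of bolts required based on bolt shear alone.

A_b = π·16²/4 = 201.1 mm².
Per-bolt design strength φR_n = 0.75 × 372 × 201.1 × 1 / 1000 = 56.1 kN.
n ≥ 320 / 56.1 = 5.704 → use 6 bolts.

6 bolts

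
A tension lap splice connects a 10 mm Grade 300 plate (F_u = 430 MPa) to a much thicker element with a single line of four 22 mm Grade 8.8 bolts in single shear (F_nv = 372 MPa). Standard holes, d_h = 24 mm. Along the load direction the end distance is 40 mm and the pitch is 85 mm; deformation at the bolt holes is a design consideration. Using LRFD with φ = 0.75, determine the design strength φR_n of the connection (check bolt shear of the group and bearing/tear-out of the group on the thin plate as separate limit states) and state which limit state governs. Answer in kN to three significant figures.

Bolt shear: A_b = π·22²/4 = 380.1 mm²; R_n = 372 × 380.1 × 4 × 1 / 1000 = 565.6 kN → 0.75 × 565.6 = 424 kN.
Bearing (1.2 l_c t F_u ≤ 2.4 d t F_u): upper limit = 2.4·22·10·430 / 1000 = 227 kN.
  Edge l_c = 40 − 24/2 = 28 → r_n = 144.5 kN; interior l_c = 85 − 24 = 61 → r_n = 227 kN.
  R_n,bearing = 1·144.5 + 3·227 = 825.6 kN → 0.75 × 825.6 = 619 kN.
Bolt shear governs: 424 kN.

424 kN (bolt shear governs)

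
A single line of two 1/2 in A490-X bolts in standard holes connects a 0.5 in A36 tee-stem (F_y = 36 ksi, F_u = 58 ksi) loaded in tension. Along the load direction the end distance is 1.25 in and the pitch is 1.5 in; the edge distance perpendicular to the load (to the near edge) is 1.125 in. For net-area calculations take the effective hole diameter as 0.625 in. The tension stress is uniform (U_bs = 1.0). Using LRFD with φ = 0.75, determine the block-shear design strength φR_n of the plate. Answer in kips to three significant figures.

Shear plane L_v = 1.25 + 1·1.5 = 2.75 in; A_gv = 2.75 × 0.5 = 1.375 in².
A_nv = (2.75 − 1.5·0.625) × 0.5 = 0.9062 in².
A_nt = (1.125 − 0.5·0.625) × 0.5 = 0.4062 in².
0.6 F_u A_nv = 31.54 kips; 0.6 F_y A_gv = 29.7 kips → shear yielding governs the shear term.
R_n = 29.7 + 1.0 × 58 × 0.4062 = 53.26 kips.
Design strength φR_n = 0.75 × 53.26 = 39.9 kips.

39.9 kips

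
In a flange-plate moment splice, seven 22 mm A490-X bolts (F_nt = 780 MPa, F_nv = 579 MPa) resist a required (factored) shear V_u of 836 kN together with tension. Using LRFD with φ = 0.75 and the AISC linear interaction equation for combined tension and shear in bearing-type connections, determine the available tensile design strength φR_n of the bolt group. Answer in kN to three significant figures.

A_b = π·22²/4 = 380.1 mm²; f_rv = 836 × 1000 / (7 × 380.1) = 314.2 MPa.
F'_nt = 1.3 F_nt − (F_nt / φF_nv) f_rv = 1.3·780 − (780/(0.75·579))·314.2 = 449.7 MPa, capped at F_nt → F'_nt = 449.7 MPa.
R_n = F'_nt · A_b · n = 449.7 × 380.1 × 7 / 1000 = 1197 kN.
Design strength φR_n = 0.75 × 1197 = 897 kN.

897 kN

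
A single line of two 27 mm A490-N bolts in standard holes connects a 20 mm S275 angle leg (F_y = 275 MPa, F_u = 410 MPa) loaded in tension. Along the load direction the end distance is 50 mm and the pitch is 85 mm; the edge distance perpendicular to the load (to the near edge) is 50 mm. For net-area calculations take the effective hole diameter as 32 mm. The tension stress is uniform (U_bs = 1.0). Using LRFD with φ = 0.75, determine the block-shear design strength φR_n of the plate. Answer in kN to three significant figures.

530 kN

Shear plane L_v = 50 + 1·85 = 135 mm; A_gv = 135 × 20 = 2700 mm².
A_nv = (135 − 1.5·32) × 20 = 1740 mm².
A_nt = (50 − 0.5·32) × 20 = 680 mm².
0.6 F_u A_nv = 428 kN; 0.6 F_y A_gv = 445.5 kN → shear rupture governs the shear term.
R_n = 428 + 1.0 × 410 × 680 / 1000 = 706.8 kN.
Design strength φR_n = 0.75 × 706.8 = 530 kN.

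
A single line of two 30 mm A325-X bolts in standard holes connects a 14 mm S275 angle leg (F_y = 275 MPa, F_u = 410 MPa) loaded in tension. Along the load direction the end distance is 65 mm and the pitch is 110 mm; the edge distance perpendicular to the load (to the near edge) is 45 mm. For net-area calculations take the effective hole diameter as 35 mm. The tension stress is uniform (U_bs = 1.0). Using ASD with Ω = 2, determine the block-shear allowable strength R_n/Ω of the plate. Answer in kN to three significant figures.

Shear plane L_v = 65 + 1·110 = 175 mm; A_gv = 175 × 14 = 2450 mm².
A_nv = (175 − 1.5·35) × 14 = 1715 mm².
A_nt = (45 − 0.5·35) × 14 = 385 mm².
0.6 F_u A_nv = 421.9 kN; 0.6 F_y A_gv = 404.2 kN → shear yielding governs the shear term.
R_n = 404.2 + 1.0 × 410 × 385 / 1000 = 562.1 kN.
Allowable strength R_n/Ω = 562.1 / 2 = 281 kN.

281 kN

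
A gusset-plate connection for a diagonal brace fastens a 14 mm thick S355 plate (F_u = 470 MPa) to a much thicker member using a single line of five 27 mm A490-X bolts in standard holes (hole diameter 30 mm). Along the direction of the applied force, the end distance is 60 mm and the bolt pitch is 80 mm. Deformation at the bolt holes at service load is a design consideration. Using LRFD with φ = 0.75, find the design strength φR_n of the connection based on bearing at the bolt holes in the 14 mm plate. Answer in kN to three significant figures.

1450 kN

Per bolt r_n = 1.2 l_c t F_u ≤ 2.4 d t F_u; upper limit = 2.4 × 27 × 14 × 470 / 1000 = 426.4 kN.
Edge bolt: l_c = 60 − 30/2 = 45 mm → 1.2 × 45 × 14 × 470 / 1000 = 355.3 → r_n = 355.3 kN.
Interior bolts: l_c = 80 − 30 = 50 mm → 1.2 × 50 × 14 × 470 / 1000 = 394.8 → r_n = 394.8 kN.
R_n = 1 × 355.3 + 4 × 394.8 = 1935 kN.
Design strength φR_n = 0.75 × 1935 = 1450 kN.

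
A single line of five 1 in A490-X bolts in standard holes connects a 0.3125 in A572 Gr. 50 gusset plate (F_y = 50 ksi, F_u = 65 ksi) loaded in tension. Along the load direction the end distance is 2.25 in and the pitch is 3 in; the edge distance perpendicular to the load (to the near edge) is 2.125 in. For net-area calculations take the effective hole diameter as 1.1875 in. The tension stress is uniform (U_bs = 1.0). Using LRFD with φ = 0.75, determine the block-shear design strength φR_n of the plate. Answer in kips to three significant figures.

Shear plane L_v = 2.25 + 4·3 = 14.25 in; A_gv = 14.25 × 0.3125 = 4.453 in².
A_nv = (14.25 − 4.5·1.1875) × 0.3125 = 2.783 in².
A_nt = (2.125 − 0.5·1.1875) × 0.3125 = 0.4785 in².
0.6 F_u A_nv = 108.5 kips; 0.6 F_y A_gv = 133.6 kips → shear rupture governs the shear term.
R_n = 108.5 + 1.0 × 65 × 0.4785 = 139.6 kips.
Design strength φR_n = 0.75 × 139.6 = 105 kips.

105 kips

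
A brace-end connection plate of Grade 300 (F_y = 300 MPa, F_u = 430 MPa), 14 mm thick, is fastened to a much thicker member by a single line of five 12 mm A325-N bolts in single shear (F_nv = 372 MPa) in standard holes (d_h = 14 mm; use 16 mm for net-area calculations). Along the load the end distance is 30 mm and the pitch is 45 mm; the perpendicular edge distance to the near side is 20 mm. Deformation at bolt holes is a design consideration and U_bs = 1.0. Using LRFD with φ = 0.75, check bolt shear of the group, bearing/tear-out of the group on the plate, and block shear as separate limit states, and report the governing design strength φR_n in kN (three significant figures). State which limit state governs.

Bolt shear: A_b = π·12²/4 = 113.1 mm²; R_n = 372 × 113.1 × 5 × 1 / 1000 = 210.4 kN → 0.75 × 210.4 = 158 kN.
Bearing: edge l_c = 23, r_n = 166.2 kN; interior l_c = 31, r_n = 173.4 kN; R_n = 166.2 + 4·173.4 = 859.7 kN → 645 kN.
Block shear: A_gv = 2940, A_nv = 1932, A_nt = 168 mm²; R_n = min(0.6F_uA_nv, 0.6F_yA_gv) + U_bs·F_u·A_nt = 570.7 kN → 428 kN.
Bolt shear governs: 158 kN.

158 kN (bolt shear governs)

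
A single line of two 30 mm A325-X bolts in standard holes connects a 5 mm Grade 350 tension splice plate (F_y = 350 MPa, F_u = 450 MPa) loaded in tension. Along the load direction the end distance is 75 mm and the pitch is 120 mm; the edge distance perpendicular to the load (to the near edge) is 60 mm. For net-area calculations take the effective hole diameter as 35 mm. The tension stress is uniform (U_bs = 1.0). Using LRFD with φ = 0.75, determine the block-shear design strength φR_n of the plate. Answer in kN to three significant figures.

216 kN

Shear plane L_v = 75 + 1·120 = 195 mm; A_gv = 195 × 5 = 975 mm².
A_nv = (195 − 1.5·35) × 5 = 712.5 mm².
A_nt = (60 − 0.5·35) × 5 = 212.5 mm².
0.6 F_u A_nv = 192.4 kN; 0.6 F_y A_gv = 204.8 kN → shear rupture governs the shear term.
R_n = 192.4 + 1.0 × 450 × 212.5 / 1000 = 288 kN.
Design strength φR_n = 0.75 × 288 = 216 kN.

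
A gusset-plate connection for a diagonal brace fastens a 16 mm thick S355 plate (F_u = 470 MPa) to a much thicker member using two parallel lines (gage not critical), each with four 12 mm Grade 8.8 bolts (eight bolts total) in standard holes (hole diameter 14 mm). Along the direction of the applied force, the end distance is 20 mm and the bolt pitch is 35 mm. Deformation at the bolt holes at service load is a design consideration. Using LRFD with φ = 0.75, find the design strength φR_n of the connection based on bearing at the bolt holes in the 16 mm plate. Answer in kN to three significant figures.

1030 kN

Per bolt r_n = 1.2 l_c t F_u ≤ 2.4 d t F_u; upper limit = 2.4 × 12 × 16 × 470 / 1000 = 216.6 kN.
Edge bolt: l_c = 20 − 14/2 = 13 mm → 1.2 × 13 × 16 × 470 / 1000 = 117.3 → r_n = 117.3 kN.
Interior bolts: l_c = 35 − 14 = 21 mm → 1.2 × 21 × 16 × 470 / 1000 = 189.5 → r_n = 189.5 kN.
R_n = 2 × 117.3 + 6 × 189.5 = 1372 kN.
Design strength φR_n = 0.75 × 1372 = 1030 kN.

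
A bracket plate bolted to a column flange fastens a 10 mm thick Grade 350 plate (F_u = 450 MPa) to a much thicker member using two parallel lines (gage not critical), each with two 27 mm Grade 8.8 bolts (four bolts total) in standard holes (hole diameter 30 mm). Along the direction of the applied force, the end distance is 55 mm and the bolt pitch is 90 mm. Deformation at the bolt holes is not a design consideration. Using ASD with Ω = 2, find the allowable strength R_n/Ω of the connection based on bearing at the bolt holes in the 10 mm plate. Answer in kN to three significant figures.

Per bolt r_n = 1.5 l_c t F_u ≤ 3.0 d t F_u; upper limit = 3.0 × 27 × 10 × 450 / 1000 = 364.5 kN.
Edge bolt: l_c = 55 − 30/2 = 40 mm → 1.5 × 40 × 10 × 450 / 1000 = 270 → r_n = 270 kN.
Interior bolts: l_c = 90 − 30 = 60 mm → 1.5 × 60 × 10 × 450 / 1000 = 405 → r_n = 364.5 kN.
R_n = 2 × 270 + 2 × 364.5 = 1269 kN.
Allowable strength R_n/Ω = 1269 / 2 = 634 kN.

634 kN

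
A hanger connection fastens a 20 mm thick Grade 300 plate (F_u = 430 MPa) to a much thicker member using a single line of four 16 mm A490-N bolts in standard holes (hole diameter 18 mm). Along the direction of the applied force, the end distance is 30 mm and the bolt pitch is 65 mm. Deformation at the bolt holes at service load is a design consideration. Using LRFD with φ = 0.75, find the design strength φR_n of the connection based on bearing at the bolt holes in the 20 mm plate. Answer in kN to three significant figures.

Per bolt r_n = 1.2 l_c t F_u ≤ 2.4 d t F_u; upper limit = 2.4 × 16 × 20 × 430 / 1000 = 330.2 kN.
Edge bolt: l_c = 30 − 18/2 = 21 mm → 1.2 × 21 × 20 × 430 / 1000 = 216.7 → r_n = 216.7 kN.
Interior bolts: l_c = 65 − 18 = 47 mm → 1.2 × 47 × 20 × 430 / 1000 = 485 → r_n = 330.2 kN.
R_n = 1 × 216.7 + 3 × 330.2 = 1207 kN.
Design strength φR_n = 0.75 × 1207 = 906 kN.

906 kN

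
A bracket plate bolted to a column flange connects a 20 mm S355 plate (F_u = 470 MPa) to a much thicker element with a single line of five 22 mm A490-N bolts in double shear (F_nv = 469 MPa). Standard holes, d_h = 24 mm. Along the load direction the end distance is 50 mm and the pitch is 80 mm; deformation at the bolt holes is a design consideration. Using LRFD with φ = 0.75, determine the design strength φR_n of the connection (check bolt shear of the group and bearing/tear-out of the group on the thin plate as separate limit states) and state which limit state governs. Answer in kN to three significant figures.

1340 kN (bolt shear governs)

Bolt shear: A_b = π·22²/4 = 380.1 mm²; R_n = 469 × 380.1 × 5 × 2 / 1000 = 1783 kN → 0.75 × 1783 = 1340 kN.
Bearing (1.2 l_c t F_u ≤ 2.4 d t F_u): upper limit = 2.4·22·20·470 / 1000 = 496.3 kN.
  Edge l_c = 50 − 24/2 = 38 → r_n = 428.6 kN; interior l_c = 80 − 24 = 56 → r_n = 496.3 kN.
  R_n,bearing = 1·428.6 + 4·496.3 = 2414 kN → 0.75 × 2414 = 1810 kN.
Bolt shear governs: 1340 kN.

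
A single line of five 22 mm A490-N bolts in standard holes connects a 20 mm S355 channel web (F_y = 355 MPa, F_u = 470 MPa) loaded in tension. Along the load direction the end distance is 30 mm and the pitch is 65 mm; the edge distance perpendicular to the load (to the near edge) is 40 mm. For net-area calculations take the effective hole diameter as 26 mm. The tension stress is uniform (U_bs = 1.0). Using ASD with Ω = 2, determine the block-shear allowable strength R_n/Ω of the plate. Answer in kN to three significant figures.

615 kN

Shear plane L_v = 30 + 4·65 = 290 mm; A_gv = 290 × 20 = 5800 mm².
A_nv = (290 − 4.5·26) × 20 = 3460 mm².
A_nt = (40 − 0.5·26) × 20 = 540 mm².
0.6 F_u A_nv = 975.7 kN; 0.6 F_y A_gv = 1235 kN → shear rupture governs the shear term.
R_n = 975.7 + 1.0 × 470 × 540 / 1000 = 1230 kN.
Allowable strength R_n/Ω = 1230 / 2 = 615 kN.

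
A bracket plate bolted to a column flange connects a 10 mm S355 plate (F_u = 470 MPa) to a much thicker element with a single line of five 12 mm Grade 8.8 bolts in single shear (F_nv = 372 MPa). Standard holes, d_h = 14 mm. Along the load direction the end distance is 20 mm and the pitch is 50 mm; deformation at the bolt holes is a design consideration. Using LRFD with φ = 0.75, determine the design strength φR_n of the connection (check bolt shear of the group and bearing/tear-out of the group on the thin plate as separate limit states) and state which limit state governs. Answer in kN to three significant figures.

158 kN (bolt shear governs)

Bolt shear: A_b = π·12²/4 = 113.1 mm²; R_n = 372 × 113.1 × 5 × 1 / 1000 = 210.4 kN → 0.75 × 210.4 = 158 kN.
Bearing (1.2 l_c t F_u ≤ 2.4 d t F_u): upper limit = 2.4·12·10·470 / 1000 = 135.4 kN.
  Edge l_c = 20 − 14/2 = 13 → r_n = 73.32 kN; interior l_c = 50 − 14 = 36 → r_n = 135.4 kN.
  R_n,bearing = 1·73.32 + 4·135.4 = 614.8 kN → 0.75 × 614.8 = 461 kN.
Bolt shear governs: 158 kN.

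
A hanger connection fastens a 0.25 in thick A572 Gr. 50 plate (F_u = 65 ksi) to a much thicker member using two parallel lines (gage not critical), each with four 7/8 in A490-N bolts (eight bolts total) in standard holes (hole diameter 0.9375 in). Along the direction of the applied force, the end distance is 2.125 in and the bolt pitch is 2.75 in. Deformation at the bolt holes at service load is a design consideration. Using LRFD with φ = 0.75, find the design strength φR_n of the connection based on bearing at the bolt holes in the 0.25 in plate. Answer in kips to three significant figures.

202 kips

Per bolt r_n = 1.2 l_c t F_u ≤ 2.4 d t F_u; upper limit = 2.4 × 0.875 × 0.25 × 65 = 34.12 kips.
Edge bolt: l_c = 2.125 − 0.9375/2 = 1.656 in → 1.2 × 1.656 × 0.25 × 65 = 32.3 → r_n = 32.3 kips.
Interior bolts: l_c = 2.75 − 0.9375 = 1.812 in → 1.2 × 1.812 × 0.25 × 65 = 35.34 → r_n = 34.12 kips.
R_n = 2 × 32.3 + 6 × 34.12 = 269.3 kips.
Design strength φR_n = 0.75 × 269.3 = 202 kips.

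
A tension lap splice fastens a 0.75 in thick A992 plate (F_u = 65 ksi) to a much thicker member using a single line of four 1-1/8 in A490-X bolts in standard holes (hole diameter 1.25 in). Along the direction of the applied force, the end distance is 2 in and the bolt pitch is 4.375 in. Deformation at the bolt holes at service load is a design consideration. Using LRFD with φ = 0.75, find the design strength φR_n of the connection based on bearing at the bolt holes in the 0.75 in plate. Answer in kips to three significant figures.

356 kips

Per bolt r_n = 1.2 l_c t F_u ≤ 2.4 d t F_u; upper limit = 2.4 × 1.125 × 0.75 × 65 = 131.6 kips.
Edge bolt: l_c = 2 − 1.25/2 = 1.375 in → 1.2 × 1.375 × 0.75 × 65 = 80.44 → r_n = 80.44 kips.
Interior bolts: l_c = 4.375 − 1.25 = 3.125 in → 1.2 × 3.125 × 0.75 × 65 = 182.8 → r_n = 131.6 kips.
R_n = 1 × 80.44 + 3 × 131.6 = 475.3 kips.
Design strength φR_n = 0.75 × 475.3 = 356 kips.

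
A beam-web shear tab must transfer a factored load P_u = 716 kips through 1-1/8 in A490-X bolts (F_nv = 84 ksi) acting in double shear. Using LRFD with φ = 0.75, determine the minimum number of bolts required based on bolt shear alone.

A_b = π·1.125²/4 = 0.994 in².
Per-bolt design strength φR_n = 0.75 × 84 × 0.994 × 2 = 125.2 kips.
n ≥ 716 / 125.2 = 5.717 → use 6 bolts.

6 bolts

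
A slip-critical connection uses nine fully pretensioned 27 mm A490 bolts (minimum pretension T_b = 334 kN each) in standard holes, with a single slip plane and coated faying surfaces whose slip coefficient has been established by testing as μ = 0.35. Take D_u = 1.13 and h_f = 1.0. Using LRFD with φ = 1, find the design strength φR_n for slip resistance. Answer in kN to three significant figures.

1190 kN

R_n = μ · D_u · h_f · T_b · n_s · n_b = 0.35 × 1.13 × 1.0 × 334 × 1 × 9 = 1189 kN.
Design strength φR_n = 1 × 1189 = 1190 kN.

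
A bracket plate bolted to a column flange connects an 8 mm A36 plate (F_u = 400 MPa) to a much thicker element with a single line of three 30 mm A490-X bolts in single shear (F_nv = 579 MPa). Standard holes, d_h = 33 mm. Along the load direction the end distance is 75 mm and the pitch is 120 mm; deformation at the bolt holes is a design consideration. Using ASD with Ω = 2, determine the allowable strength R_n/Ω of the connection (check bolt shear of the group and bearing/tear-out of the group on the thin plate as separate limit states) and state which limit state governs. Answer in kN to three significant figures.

343 kN (bearing governs)

Bolt shear: A_b = π·30²/4 = 706.9 mm²; R_n = 579 × 706.9 × 3 × 1 / 1000 = 1228 kN → 1228 / 2 = 614 kN.
Bearing (1.2 l_c t F_u ≤ 2.4 d t F_u): upper limit = 2.4·30·8·400 / 1000 = 230.4 kN.
  Edge l_c = 75 − 33/2 = 58.5 → r_n = 224.6 kN; interior l_c = 120 − 33 = 87 → r_n = 230.4 kN.
  R_n,bearing = 1·224.6 + 2·230.4 = 685.4 kN → 685.4 / 2 = 343 kN.
Bearing governs: 343 kN.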